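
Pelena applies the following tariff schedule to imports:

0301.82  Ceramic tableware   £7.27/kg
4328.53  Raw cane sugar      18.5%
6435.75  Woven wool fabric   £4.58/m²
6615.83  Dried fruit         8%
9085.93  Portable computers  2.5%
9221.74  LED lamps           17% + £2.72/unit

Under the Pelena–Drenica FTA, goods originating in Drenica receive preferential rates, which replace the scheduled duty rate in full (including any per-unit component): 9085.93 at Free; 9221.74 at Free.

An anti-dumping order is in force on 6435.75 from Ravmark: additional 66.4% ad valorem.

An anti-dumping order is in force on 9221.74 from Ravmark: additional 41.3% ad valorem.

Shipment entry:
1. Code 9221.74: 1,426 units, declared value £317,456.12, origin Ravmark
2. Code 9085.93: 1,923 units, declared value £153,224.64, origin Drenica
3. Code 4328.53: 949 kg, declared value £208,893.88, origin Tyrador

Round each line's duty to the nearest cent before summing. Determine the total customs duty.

Line 1 (9221.74, Ravmark, 1,426 units, £317,456.12):
Base rate for 9221.74 is 17% + £2.72/unit.
9221.74 has an FTA preferential rate, but origin Ravmark is not Drenica; base rate stands.
Additional duty on 9221.74 from Ravmark: +41.3%. Applied ad valorem rate: 17% + 41.3% = 58.3%.
Duty = £317,456.12 × 58.3% + 1,426 × £2.72 = £188,955.64.
Line 2 (9085.93, Drenica, 1,923 units, £153,224.64):
Base rate for 9085.93 is 2.5%.
Origin Drenica qualifies under the Pelena–Drenica agreement and 9085.93 is covered: preferential rate Free applies instead.
Duty = £153,224.64 × 0% = £0.00.
Line 3 (4328.53, Tyrador, 949 kg, £208,893.88):
Base rate for 4328.53 is 18.5%.
Duty = £208,893.88 × 18.5% = £38,645.37.
Total = £188,955.64 + £0.00 + £38,645.37 = £227,601.01.

£227,601.01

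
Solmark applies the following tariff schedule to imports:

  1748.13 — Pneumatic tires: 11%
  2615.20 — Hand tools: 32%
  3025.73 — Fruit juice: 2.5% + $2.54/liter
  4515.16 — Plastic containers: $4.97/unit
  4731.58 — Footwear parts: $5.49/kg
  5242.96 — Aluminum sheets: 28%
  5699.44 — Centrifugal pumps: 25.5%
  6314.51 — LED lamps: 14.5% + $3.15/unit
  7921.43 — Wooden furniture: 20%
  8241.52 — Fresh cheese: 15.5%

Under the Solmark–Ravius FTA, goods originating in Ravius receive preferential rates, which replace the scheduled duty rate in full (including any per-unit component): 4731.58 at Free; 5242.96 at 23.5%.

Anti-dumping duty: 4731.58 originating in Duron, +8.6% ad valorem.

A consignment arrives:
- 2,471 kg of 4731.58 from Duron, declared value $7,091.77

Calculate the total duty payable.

$14,175.68

Line 1 (4731.58, Duron, 2,471 kg, $7,091.77):
Base rate for 4731.58 is $5.49/kg.
4731.58 has an FTA preferential rate, but origin Duron is not Ravius; base rate stands.
Additional duty on 4731.58 from Duron: +8.6% ad valorem. Applied ad valorem rate = 8.6%.
Duty = $7,091.77 × 8.6% + 2,471 × $5.49 = $14,175.68.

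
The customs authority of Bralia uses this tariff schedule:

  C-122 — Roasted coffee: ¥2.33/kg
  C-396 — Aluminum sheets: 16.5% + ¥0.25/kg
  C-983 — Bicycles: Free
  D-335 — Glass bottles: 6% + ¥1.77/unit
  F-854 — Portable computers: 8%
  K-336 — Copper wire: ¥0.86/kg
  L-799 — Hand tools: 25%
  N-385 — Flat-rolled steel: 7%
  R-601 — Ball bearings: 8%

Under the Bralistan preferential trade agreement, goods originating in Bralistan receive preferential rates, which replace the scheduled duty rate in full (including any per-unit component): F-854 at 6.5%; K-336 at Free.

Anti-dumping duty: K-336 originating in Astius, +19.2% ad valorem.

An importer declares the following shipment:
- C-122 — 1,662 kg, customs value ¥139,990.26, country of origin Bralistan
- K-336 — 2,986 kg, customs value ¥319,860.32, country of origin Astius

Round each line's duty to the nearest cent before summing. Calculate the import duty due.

Line 1 (C-122, Bralistan, 1,662 kg, ¥139,990.26):
Base rate for C-122 is ¥2.33/kg.
Origin Bralistan is the FTA partner but C-122 is not on the preference list; base rate stands.
Duty = 1,662 × ¥2.33 = ¥3,872.46.
Line 2 (K-336, Astius, 2,986 kg, ¥319,860.32):
Base rate for K-336 is ¥0.86/kg.
K-336 has an FTA preferential rate, but origin Astius is not Bralistan; base rate stands.
Additional duty on K-336 from Astius: +19.2% ad valorem. Applied ad valorem rate = 19.2%.
Duty = ¥319,860.32 × 19.2% + 2,986 × ¥0.86 = ¥63,981.14.
Total = ¥3,872.46 + ¥63,981.14 = ¥67,853.60.

¥67,853.60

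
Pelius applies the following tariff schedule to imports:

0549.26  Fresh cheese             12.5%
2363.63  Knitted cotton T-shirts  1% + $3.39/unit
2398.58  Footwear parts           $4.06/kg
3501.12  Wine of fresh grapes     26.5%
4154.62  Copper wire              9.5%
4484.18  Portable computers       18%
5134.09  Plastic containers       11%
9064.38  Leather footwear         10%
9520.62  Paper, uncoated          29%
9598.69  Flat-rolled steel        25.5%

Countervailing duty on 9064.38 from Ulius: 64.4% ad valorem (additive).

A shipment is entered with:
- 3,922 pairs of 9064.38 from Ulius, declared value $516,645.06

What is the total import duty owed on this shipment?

Line 1 (9064.38, Ulius, 3,922 pairs, $516,645.06):
Base rate for 9064.38 is 10%.
Additional duty on 9064.38 from Ulius: +64.4%. Applied ad valorem rate: 10% + 64.4% = 74.4%.
Duty = $516,645.06 × 74.4% = $384,383.92.

$384,383.92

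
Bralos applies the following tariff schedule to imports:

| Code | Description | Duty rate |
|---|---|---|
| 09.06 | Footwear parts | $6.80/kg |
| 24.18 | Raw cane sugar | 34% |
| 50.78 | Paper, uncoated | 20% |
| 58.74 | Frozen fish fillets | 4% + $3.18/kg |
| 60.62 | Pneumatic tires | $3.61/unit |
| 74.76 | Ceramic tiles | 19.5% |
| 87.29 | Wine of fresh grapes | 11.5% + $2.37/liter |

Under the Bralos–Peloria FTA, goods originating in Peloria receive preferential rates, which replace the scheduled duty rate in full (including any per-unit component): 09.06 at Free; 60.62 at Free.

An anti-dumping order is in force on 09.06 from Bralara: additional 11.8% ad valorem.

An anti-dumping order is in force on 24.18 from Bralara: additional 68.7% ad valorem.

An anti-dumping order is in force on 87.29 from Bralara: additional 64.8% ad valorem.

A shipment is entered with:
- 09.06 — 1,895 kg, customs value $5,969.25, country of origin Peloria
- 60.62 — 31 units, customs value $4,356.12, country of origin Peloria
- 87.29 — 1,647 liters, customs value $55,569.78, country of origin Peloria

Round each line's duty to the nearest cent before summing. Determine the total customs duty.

Line 1 (09.06, Peloria, 1,895 kg, $5,969.25):
Base rate for 09.06 is $6.80/kg.
Origin Peloria qualifies under the Bralos–Peloria agreement and 09.06 is covered: preferential rate Free applies instead.
The additional-duty order on 09.06 targets Bralara, not Peloria; it does not apply.
Duty = $5,969.25 × 0% = $0.00.
Line 2 (60.62, Peloria, 31 units, $4,356.12):
Base rate for 60.62 is $3.61/unit.
Origin Peloria qualifies under the Bralos–Peloria agreement and 60.62 is covered: preferential rate Free applies instead.
Duty = $4,356.12 × 0% = $0.00.
Line 3 (87.29, Peloria, 1,647 liters, $55,569.78):
Base rate for 87.29 is 11.5% + $2.37/liter.
Origin Peloria is the FTA partner but 87.29 is not on the preference list; base rate stands.
The additional-duty order on 87.29 targets Bralara, not Peloria; it does not apply.
Duty = $55,569.78 × 11.5% + 1,647 × $2.37 = $10,293.91.
Total = $0.00 + $0.00 + $10,293.91 = $10,293.91.

$10,293.91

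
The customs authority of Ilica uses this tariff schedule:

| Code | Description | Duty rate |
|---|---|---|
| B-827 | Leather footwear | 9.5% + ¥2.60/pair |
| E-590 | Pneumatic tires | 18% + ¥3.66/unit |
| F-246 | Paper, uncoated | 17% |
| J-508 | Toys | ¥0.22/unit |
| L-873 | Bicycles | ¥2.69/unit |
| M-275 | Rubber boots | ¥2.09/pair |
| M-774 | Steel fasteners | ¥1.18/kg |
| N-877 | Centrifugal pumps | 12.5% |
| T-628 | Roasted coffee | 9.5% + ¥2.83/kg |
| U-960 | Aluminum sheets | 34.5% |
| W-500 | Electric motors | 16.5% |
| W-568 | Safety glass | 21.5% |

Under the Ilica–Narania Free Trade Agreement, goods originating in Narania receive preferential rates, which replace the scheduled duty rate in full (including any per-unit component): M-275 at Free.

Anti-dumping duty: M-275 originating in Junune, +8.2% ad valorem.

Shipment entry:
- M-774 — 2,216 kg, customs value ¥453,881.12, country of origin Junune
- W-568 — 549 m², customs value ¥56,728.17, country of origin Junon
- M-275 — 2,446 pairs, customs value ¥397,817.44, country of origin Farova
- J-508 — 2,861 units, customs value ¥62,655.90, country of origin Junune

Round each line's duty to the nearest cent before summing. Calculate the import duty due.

Line 1 (M-774, Junune, 2,216 kg, ¥453,881.12):
Base rate for M-774 is ¥1.18/kg.
Duty = 2,216 × ¥1.18 = ¥2,614.88.
Line 2 (W-568, Junon, 549 m², ¥56,728.17):
Base rate for W-568 is 21.5%.
Duty = ¥56,728.17 × 21.5% = ¥12,196.56.
Line 3 (M-275, Farova, 2,446 pairs, ¥397,817.44):
Base rate for M-275 is ¥2.09/pair.
M-275 has an FTA preferential rate, but origin Farova is not Narania; base rate stands.
The additional-duty order on M-275 targets Junune, not Farova; it does not apply.
Duty = 2,446 × ¥2.09 = ¥5,112.14.
Line 4 (J-508, Junune, 2,861 units, ¥62,655.90):
Base rate for J-508 is ¥0.22/unit.
Duty = 2,861 × ¥0.22 = ¥629.42.
Total = ¥2,614.88 + ¥12,196.56 + ¥5,112.14 + ¥629.42 = ¥20,553.00.

¥20,553.00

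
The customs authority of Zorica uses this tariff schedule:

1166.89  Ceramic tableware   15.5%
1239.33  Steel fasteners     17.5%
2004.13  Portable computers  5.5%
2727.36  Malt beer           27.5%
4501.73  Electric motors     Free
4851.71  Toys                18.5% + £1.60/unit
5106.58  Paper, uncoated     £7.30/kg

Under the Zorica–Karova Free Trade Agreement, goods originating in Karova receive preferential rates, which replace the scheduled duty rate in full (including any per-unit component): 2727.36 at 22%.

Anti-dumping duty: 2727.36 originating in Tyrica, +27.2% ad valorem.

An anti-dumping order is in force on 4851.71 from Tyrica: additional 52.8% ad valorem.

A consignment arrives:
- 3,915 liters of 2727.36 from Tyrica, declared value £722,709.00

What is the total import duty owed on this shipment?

Line 1 (2727.36, Tyrica, 3,915 liters, £722,709.00):
Base rate for 2727.36 is 27.5%.
2727.36 has an FTA preferential rate, but origin Tyrica is not Karova; base rate stands.
Additional duty on 2727.36 from Tyrica: +27.2%. Applied ad valorem rate: 27.5% + 27.2% = 54.7%.
Duty = £722,709.00 × 54.7% = £395,321.82.

£395,321.82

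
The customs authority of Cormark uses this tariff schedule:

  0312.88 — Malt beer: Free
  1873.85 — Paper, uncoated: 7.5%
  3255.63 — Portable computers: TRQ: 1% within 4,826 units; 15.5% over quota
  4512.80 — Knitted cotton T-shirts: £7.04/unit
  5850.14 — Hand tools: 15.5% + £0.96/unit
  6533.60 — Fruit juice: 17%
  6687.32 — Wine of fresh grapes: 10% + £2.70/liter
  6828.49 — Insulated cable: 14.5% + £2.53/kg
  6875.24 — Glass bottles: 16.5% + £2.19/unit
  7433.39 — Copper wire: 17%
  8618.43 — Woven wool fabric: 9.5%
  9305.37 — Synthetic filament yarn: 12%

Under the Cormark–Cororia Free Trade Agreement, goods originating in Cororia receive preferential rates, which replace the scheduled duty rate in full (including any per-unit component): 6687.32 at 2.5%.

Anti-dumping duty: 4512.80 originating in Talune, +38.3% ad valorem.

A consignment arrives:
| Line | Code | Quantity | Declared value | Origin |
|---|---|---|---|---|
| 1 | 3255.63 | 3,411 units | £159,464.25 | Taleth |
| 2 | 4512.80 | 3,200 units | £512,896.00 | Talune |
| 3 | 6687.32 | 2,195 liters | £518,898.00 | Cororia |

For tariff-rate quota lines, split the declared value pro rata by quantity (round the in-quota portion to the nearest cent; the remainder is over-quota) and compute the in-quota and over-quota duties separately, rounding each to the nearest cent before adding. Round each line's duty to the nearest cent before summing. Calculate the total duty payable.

£233,534.26

Line 1 (3255.63, Taleth, 3,411 units, £159,464.25):
Code 3255.63 is under a tariff-rate quota (threshold 4,826 units). Quantity 3,411 units is within the quota, so the in-quota rate 1% applies to the full value.
Duty = £159,464.25 × 1% = £1,594.64.
Line 2 (4512.80, Talune, 3,200 units, £512,896.00):
Base rate for 4512.80 is £7.04/unit.
Additional duty on 4512.80 from Talune: +38.3% ad valorem. Applied ad valorem rate = 38.3%.
Duty = £512,896.00 × 38.3% + 3,200 × £7.04 = £218,967.17.
Line 3 (6687.32, Cororia, 2,195 liters, £518,898.00):
Base rate for 6687.32 is 10% + £2.70/liter.
Origin Cororia qualifies under the Cormark–Cororia agreement and 6687.32 is covered: preferential rate 2.5% applies instead.
Duty = £518,898.00 × 2.5% = £12,972.45.
Total = £1,594.64 + £218,967.17 + £12,972.45 = £233,534.26.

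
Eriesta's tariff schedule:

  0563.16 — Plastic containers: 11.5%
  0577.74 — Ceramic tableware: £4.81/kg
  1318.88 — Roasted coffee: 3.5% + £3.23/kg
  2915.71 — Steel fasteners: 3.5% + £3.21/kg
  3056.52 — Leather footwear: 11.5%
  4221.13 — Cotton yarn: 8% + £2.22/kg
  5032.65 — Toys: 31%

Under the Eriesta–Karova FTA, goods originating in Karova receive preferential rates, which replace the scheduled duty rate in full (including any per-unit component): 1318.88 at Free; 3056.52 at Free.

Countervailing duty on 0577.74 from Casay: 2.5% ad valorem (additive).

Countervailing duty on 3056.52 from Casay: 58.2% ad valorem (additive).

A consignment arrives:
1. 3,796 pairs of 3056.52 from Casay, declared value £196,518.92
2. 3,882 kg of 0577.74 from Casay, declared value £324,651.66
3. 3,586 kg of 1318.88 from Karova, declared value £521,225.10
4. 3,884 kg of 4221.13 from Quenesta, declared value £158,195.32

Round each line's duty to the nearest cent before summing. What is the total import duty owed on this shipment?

Line 1 (3056.52, Casay, 3,796 pairs, £196,518.92):
Base rate for 3056.52 is 11.5%.
3056.52 has an FTA preferential rate, but origin Casay is not Karova; base rate stands.
Additional duty on 3056.52 from Casay: +58.2%. Applied ad valorem rate: 11.5% + 58.2% = 69.7%.
Duty = £196,518.92 × 69.7% = £136,973.69.
Line 2 (0577.74, Casay, 3,882 kg, £324,651.66):
Base rate for 0577.74 is £4.81/kg.
Additional duty on 0577.74 from Casay: +2.5% ad valorem. Applied ad valorem rate = 2.5%.
Duty = £324,651.66 × 2.5% + 3,882 × £4.81 = £26,788.71.
Line 3 (1318.88, Karova, 3,586 kg, £521,225.10):
Base rate for 1318.88 is 3.5% + £3.23/kg.
Origin Karova qualifies under the Eriesta–Karova agreement and 1318.88 is covered: preferential rate Free applies instead.
Duty = £521,225.10 × 0% = £0.00.
Line 4 (4221.13, Quenesta, 3,884 kg, £158,195.32):
Base rate for 4221.13 is 8% + £2.22/kg.
Duty = £158,195.32 × 8% + 3,884 × £2.22 = £21,278.11.
Total = £136,973.69 + £26,788.71 + £0.00 + £21,278.11 = £185,040.51.

£185,040.51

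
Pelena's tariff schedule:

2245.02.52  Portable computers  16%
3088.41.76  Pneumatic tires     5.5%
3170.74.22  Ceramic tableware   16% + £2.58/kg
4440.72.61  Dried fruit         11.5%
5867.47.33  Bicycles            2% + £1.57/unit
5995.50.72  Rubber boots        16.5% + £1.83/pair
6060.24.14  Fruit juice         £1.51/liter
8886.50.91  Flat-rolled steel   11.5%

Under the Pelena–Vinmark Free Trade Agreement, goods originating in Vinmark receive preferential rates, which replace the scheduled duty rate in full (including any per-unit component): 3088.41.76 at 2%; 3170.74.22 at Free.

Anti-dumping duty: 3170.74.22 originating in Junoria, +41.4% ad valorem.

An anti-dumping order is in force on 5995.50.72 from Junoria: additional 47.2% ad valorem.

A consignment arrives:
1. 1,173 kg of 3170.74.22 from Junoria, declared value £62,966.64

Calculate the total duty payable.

£39,169.19

Line 1 (3170.74.22, Junoria, 1,173 kg, £62,966.64):
Base rate for 3170.74.22 is 16% + £2.58/kg.
3170.74.22 has an FTA preferential rate, but origin Junoria is not Vinmark; base rate stands.
Additional duty on 3170.74.22 from Junoria: +41.4%. Applied ad valorem rate: 16% + 41.4% = 57.4%.
Duty = £62,966.64 × 57.4% + 1,173 × £2.58 = £39,169.19.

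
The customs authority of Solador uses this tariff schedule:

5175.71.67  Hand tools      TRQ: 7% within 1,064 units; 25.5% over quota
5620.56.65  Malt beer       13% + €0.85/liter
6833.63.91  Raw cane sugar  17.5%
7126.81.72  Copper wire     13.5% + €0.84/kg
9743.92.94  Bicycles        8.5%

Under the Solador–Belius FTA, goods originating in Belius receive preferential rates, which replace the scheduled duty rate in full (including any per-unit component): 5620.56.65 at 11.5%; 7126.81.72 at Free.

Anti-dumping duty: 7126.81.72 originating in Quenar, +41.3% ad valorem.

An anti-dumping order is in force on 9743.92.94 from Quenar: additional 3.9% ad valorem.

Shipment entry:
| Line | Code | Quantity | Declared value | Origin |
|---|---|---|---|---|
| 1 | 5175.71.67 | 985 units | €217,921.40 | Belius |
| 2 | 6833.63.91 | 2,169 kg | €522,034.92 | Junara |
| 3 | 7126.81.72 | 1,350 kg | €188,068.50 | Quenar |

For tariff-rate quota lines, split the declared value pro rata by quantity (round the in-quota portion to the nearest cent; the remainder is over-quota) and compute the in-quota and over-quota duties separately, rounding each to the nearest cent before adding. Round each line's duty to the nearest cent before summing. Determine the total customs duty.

Line 1 (5175.71.67, Belius, 985 units, €217,921.40):
Code 5175.71.67 is under a tariff-rate quota (threshold 1,064 units). Quantity 985 units is within the quota, so the in-quota rate 7% applies to the full value.
Duty = €217,921.40 × 7% = €15,254.50.
Line 2 (6833.63.91, Junara, 2,169 kg, €522,034.92):
Base rate for 6833.63.91 is 17.5%.
Duty = €522,034.92 × 17.5% = €91,356.11.
Line 3 (7126.81.72, Quenar, 1,350 kg, €188,068.50):
Base rate for 7126.81.72 is 13.5% + €0.84/kg.
7126.81.72 has an FTA preferential rate, but origin Quenar is not Belius; base rate stands.
Additional duty on 7126.81.72 from Quenar: +41.3%. Applied ad valorem rate: 13.5% + 41.3% = 54.8%.
Duty = €188,068.50 × 54.8% + 1,350 × €0.84 = €104,195.54.
Total = €15,254.50 + €91,356.11 + €104,195.54 = €210,806.15.

€210,806.15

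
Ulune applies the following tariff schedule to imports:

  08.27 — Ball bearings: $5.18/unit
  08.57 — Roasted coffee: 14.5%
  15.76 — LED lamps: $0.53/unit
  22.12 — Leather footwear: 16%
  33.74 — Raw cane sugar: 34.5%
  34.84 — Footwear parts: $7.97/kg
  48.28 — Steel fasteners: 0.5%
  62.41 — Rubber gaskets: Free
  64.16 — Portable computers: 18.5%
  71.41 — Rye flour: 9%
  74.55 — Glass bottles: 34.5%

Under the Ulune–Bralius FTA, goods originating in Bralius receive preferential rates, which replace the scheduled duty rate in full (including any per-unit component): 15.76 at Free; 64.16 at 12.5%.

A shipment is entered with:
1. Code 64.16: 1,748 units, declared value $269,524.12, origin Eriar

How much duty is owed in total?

Line 1 (64.16, Eriar, 1,748 units, $269,524.12):
Base rate for 64.16 is 18.5%.
64.16 has an FTA preferential rate, but origin Eriar is not Bralius; base rate stands.
Duty = $269,524.12 × 18.5% = $49,861.96.

$49,861.96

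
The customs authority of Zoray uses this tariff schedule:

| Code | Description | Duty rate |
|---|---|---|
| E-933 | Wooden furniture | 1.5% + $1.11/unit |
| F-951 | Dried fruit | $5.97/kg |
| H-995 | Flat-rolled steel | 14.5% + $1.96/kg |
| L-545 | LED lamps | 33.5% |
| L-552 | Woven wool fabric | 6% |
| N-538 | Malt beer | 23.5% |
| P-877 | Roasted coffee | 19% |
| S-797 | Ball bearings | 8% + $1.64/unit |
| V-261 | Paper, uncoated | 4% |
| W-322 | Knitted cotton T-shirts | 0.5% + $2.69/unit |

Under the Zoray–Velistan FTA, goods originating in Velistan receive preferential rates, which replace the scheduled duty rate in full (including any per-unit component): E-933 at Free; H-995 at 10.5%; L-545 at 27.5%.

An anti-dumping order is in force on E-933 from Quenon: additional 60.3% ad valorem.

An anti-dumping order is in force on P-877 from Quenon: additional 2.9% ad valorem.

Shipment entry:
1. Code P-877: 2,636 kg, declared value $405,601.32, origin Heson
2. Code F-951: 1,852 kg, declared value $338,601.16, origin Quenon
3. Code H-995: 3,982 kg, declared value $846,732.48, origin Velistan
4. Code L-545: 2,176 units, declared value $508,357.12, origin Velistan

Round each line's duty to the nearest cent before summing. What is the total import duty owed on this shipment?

$316,825.81

Line 1 (P-877, Heson, 2,636 kg, $405,601.32):
Base rate for P-877 is 19%.
The additional-duty order on P-877 targets Quenon, not Heson; it does not apply.
Duty = $405,601.32 × 19% = $77,064.25.
Line 2 (F-951, Quenon, 1,852 kg, $338,601.16):
Base rate for F-951 is $5.97/kg.
Duty = 1,852 × $5.97 = $11,056.44.
Line 3 (H-995, Velistan, 3,982 kg, $846,732.48):
Base rate for H-995 is 14.5% + $1.96/kg.
Origin Velistan qualifies under the Zoray–Velistan agreement and H-995 is covered: preferential rate 10.5% applies instead.
Duty = $846,732.48 × 10.5% = $88,906.91.
Line 4 (L-545, Velistan, 2,176 units, $508,357.12):
Base rate for L-545 is 33.5%.
Origin Velistan qualifies under the Zoray–Velistan agreement and L-545 is covered: preferential rate 27.5% applies instead.
Duty = $508,357.12 × 27.5% = $139,798.21.
Total = $77,064.25 + $11,056.44 + $88,906.91 + $139,798.21 = $316,825.81.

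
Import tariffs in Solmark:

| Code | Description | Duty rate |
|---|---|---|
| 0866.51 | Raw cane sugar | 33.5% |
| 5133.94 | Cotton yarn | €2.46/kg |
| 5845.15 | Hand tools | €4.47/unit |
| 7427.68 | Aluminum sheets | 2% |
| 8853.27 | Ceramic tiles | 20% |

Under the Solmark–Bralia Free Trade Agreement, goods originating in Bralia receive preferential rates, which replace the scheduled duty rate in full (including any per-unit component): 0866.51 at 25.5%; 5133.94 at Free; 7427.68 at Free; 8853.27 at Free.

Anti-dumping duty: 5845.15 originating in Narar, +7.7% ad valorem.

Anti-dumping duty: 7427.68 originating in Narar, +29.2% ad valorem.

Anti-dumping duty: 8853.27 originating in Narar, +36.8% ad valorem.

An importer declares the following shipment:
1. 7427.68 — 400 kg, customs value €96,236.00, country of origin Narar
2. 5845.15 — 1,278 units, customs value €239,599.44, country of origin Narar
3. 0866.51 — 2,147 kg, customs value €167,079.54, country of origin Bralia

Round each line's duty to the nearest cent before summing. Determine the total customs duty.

€96,792.73

Line 1 (7427.68, Narar, 400 kg, €96,236.00):
Base rate for 7427.68 is 2%.
7427.68 has an FTA preferential rate, but origin Narar is not Bralia; base rate stands.
Additional duty on 7427.68 from Narar: +29.2%. Applied ad valorem rate: 2% + 29.2% = 31.2%.
Duty = €96,236.00 × 31.2% = €30,025.63.
Line 2 (5845.15, Narar, 1,278 units, €239,599.44):
Base rate for 5845.15 is €4.47/unit.
Additional duty on 5845.15 from Narar: +7.7% ad valorem. Applied ad valorem rate = 7.7%.
Duty = €239,599.44 × 7.7% + 1,278 × €4.47 = €24,161.82.
Line 3 (0866.51, Bralia, 2,147 kg, €167,079.54):
Base rate for 0866.51 is 33.5%.
Origin Bralia qualifies under the Solmark–Bralia agreement and 0866.51 is covered: preferential rate 25.5% applies instead.
Duty = €167,079.54 × 25.5% = €42,605.28.
Total = €30,025.63 + €24,161.82 + €42,605.28 = €96,792.73.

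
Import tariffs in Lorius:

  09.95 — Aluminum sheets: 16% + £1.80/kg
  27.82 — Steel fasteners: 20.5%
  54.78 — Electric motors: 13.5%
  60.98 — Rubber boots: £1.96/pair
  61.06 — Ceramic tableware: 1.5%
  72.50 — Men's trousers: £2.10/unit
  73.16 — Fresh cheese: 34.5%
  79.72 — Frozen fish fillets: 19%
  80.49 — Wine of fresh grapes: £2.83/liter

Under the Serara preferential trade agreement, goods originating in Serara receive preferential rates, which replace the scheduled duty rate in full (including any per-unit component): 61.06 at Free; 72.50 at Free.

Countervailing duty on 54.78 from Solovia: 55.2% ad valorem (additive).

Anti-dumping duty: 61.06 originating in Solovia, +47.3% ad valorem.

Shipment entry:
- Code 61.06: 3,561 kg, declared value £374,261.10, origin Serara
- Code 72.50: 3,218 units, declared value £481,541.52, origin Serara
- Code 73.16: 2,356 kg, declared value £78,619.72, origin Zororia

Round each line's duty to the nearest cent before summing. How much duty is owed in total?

£27,123.80

Line 1 (61.06, Serara, 3,561 kg, £374,261.10):
Base rate for 61.06 is 1.5%.
Origin Serara qualifies under the Lorius–Serara agreement and 61.06 is covered: preferential rate Free applies instead.
The additional-duty order on 61.06 targets Solovia, not Serara; it does not apply.
Duty = £374,261.10 × 0% = £0.00.
Line 2 (72.50, Serara, 3,218 units, £481,541.52):
Base rate for 72.50 is £2.10/unit.
Origin Serara qualifies under the Lorius–Serara agreement and 72.50 is covered: preferential rate Free applies instead.
Duty = £481,541.52 × 0% = £0.00.
Line 3 (73.16, Zororia, 2,356 kg, £78,619.72):
Base rate for 73.16 is 34.5%.
Duty = £78,619.72 × 34.5% = £27,123.80.
Total = £0.00 + £0.00 + £27,123.80 = £27,123.80.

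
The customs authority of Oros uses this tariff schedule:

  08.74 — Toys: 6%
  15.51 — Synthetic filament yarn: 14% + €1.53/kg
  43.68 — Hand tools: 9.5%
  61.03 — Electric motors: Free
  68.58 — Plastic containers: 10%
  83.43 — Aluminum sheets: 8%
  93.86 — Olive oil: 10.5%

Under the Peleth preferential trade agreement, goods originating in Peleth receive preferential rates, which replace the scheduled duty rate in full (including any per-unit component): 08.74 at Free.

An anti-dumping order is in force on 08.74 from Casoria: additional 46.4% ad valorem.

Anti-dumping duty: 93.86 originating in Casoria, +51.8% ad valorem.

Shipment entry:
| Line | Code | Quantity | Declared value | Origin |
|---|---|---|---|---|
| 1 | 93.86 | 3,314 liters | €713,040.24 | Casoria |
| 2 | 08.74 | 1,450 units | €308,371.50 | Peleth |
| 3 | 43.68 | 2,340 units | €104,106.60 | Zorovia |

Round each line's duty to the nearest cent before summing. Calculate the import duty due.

Line 1 (93.86, Casoria, 3,314 liters, €713,040.24):
Base rate for 93.86 is 10.5%.
Additional duty on 93.86 from Casoria: +51.8%. Applied ad valorem rate: 10.5% + 51.8% = 62.3%.
Duty = €713,040.24 × 62.3% = €444,224.07.
Line 2 (08.74, Peleth, 1,450 units, €308,371.50):
Base rate for 08.74 is 6%.
Origin Peleth qualifies under the Oros–Peleth agreement and 08.74 is covered: preferential rate Free applies instead.
The additional-duty order on 08.74 targets Casoria, not Peleth; it does not apply.
Duty = €308,371.50 × 0% = €0.00.
Line 3 (43.68, Zorovia, 2,340 units, €104,106.60):
Base rate for 43.68 is 9.5%.
Duty = €104,106.60 × 9.5% = €9,890.13.
Total = €444,224.07 + €0.00 + €9,890.13 = €454,114.20.

€454,114.20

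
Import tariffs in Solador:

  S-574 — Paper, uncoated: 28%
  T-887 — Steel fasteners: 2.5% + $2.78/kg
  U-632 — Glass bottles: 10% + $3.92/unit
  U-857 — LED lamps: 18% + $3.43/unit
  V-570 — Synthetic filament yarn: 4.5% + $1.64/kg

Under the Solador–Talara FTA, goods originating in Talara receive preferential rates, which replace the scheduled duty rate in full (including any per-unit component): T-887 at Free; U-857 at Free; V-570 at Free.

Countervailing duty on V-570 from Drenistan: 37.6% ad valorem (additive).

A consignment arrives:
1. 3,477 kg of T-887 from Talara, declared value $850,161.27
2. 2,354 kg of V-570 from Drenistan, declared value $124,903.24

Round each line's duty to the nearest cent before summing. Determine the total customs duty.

$56,444.82

Line 1 (T-887, Talara, 3,477 kg, $850,161.27):
Base rate for T-887 is 2.5% + $2.78/kg.
Origin Talara qualifies under the Solador–Talara agreement and T-887 is covered: preferential rate Free applies instead.
Duty = $850,161.27 × 0% = $0.00.
Line 2 (V-570, Drenistan, 2,354 kg, $124,903.24):
Base rate for V-570 is 4.5% + $1.64/kg.
V-570 has an FTA preferential rate, but origin Drenistan is not Talara; base rate stands.
Additional duty on V-570 from Drenistan: +37.6%. Applied ad valorem rate: 4.5% + 37.6% = 42.1%.
Duty = $124,903.24 × 42.1% + 2,354 × $1.64 = $56,444.82.
Total = $0.00 + $56,444.82 = $56,444.82.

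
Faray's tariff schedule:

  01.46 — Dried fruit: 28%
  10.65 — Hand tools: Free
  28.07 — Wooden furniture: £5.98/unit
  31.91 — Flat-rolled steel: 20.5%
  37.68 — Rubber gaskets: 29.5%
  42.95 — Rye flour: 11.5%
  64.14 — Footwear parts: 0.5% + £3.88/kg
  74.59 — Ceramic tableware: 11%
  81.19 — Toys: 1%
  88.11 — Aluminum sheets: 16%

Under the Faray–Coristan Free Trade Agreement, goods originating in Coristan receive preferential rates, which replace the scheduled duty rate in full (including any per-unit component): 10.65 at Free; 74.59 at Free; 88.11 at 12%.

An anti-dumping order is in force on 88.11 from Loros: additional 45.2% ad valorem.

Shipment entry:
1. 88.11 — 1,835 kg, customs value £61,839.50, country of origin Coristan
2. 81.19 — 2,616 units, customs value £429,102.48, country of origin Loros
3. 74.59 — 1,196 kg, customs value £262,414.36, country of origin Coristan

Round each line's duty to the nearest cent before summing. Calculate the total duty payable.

Line 1 (88.11, Coristan, 1,835 kg, £61,839.50):
Base rate for 88.11 is 16%.
Origin Coristan qualifies under the Faray–Coristan agreement and 88.11 is covered: preferential rate 12% applies instead.
The additional-duty order on 88.11 targets Loros, not Coristan; it does not apply.
Duty = £61,839.50 × 12% = £7,420.74.
Line 2 (81.19, Loros, 2,616 units, £429,102.48):
Base rate for 81.19 is 1%.
Duty = £429,102.48 × 1% = £4,291.02.
Line 3 (74.59, Coristan, 1,196 kg, £262,414.36):
Base rate for 74.59 is 11%.
Origin Coristan qualifies under the Faray–Coristan agreement and 74.59 is covered: preferential rate Free applies instead.
Duty = £262,414.36 × 0% = £0.00.
Total = £7,420.74 + £4,291.02 + £0.00 = £11,711.76.

£11,711.76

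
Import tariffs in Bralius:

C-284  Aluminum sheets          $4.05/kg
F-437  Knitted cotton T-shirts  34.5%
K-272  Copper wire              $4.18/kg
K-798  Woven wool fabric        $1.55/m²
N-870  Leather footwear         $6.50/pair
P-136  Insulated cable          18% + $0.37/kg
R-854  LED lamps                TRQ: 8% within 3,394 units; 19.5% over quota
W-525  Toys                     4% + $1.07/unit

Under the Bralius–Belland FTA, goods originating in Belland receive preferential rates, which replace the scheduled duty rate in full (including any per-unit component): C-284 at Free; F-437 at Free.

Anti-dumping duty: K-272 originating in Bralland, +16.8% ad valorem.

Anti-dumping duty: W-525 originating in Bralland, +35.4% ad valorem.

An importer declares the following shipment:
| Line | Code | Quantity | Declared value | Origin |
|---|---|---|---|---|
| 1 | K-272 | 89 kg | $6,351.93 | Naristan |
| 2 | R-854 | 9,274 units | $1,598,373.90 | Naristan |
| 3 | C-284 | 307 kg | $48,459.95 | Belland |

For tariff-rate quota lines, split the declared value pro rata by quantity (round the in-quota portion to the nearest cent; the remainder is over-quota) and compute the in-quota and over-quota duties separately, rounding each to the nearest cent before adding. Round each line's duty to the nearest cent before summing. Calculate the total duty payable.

$244,785.00

Line 1 (K-272, Naristan, 89 kg, $6,351.93):
Base rate for K-272 is $4.18/kg.
The additional-duty order on K-272 targets Bralland, not Naristan; it does not apply.
Duty = 89 × $4.18 = $372.02.
Line 2 (R-854, Naristan, 9,274 units, $1,598,373.90):
Code R-854 is under a tariff-rate quota (threshold 3,394 units). In-quota: 3,394 units at 8%; over-quota: 5,880 units at 19.5%.
Pro-rata value split: in-quota = $1,598,373.90 × 3,394/9,274 = $584,955.90; over-quota = $1,598,373.90 − $584,955.90 = $1,013,418.00.
In-quota duty = $584,955.90 × 8% = $46,796.47. Over-quota duty = $1,013,418.00 × 19.5% = $197,616.51.
Line duty = $46,796.47 + $197,616.51 = $244,412.98.
Line 3 (C-284, Belland, 307 kg, $48,459.95):
Base rate for C-284 is $4.05/kg.
Origin Belland qualifies under the Bralius–Belland agreement and C-284 is covered: preferential rate Free applies instead.
Duty = $48,459.95 × 0% = $0.00.
Total = $372.02 + $244,412.98 + $0.00 = $244,785.00.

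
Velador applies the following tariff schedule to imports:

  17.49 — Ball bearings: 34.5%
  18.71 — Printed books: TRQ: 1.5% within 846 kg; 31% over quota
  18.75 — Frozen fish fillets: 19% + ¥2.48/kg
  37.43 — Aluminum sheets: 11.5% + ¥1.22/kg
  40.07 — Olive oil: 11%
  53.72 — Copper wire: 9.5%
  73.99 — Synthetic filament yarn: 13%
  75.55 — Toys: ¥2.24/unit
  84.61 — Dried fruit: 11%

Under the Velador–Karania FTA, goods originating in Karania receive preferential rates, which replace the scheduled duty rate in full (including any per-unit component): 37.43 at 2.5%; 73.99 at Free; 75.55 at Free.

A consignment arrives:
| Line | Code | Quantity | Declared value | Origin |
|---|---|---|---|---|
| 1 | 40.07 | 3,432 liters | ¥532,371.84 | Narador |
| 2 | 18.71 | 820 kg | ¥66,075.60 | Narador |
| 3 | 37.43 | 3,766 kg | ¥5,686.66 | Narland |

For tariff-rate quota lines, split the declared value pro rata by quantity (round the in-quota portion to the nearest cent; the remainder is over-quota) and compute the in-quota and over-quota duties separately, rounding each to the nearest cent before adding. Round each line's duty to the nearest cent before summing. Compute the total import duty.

Line 1 (40.07, Narador, 3,432 liters, ¥532,371.84):
Base rate for 40.07 is 11%.
Duty = ¥532,371.84 × 11% = ¥58,560.90.
Line 2 (18.71, Narador, 820 kg, ¥66,075.60):
Code 18.71 is under a tariff-rate quota (threshold 846 kg). Quantity 820 kg is within the quota, so the in-quota rate 1.5% applies to the full value.
Duty = ¥66,075.60 × 1.5% = ¥991.13.
Line 3 (37.43, Narland, 3,766 kg, ¥5,686.66):
Base rate for 37.43 is 11.5% + ¥1.22/kg.
37.43 has an FTA preferential rate, but origin Narland is not Karania; base rate stands.
Duty = ¥5,686.66 × 11.5% + 3,766 × ¥1.22 = ¥5,248.49.
Total = ¥58,560.90 + ¥991.13 + ¥5,248.49 = ¥64,800.52.

¥64,800.52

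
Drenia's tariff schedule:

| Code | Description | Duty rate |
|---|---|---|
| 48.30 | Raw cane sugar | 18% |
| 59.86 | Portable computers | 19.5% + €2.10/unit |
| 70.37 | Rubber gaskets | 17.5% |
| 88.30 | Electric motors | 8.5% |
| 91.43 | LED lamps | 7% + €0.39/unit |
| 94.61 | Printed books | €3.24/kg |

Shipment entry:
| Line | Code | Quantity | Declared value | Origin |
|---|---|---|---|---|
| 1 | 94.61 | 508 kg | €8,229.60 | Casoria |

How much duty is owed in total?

€1,645.92

Line 1 (94.61, Casoria, 508 kg, €8,229.60):
Base rate for 94.61 is €3.24/kg.
Duty = 508 × €3.24 = €1,645.92.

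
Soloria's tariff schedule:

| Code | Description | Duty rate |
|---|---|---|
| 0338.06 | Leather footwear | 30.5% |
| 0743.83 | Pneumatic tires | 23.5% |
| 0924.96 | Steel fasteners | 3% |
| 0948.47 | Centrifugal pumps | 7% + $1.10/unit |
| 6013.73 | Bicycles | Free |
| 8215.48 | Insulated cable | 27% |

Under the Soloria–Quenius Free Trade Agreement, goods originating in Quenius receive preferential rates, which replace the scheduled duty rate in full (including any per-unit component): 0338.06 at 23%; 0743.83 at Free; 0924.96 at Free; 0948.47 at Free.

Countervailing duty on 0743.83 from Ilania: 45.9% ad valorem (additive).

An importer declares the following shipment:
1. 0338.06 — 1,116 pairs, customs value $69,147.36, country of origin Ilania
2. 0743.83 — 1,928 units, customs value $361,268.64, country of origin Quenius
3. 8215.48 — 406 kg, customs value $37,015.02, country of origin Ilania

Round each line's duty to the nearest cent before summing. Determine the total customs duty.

$31,084.00

Line 1 (0338.06, Ilania, 1,116 pairs, $69,147.36):
Base rate for 0338.06 is 30.5%.
0338.06 has an FTA preferential rate, but origin Ilania is not Quenius; base rate stands.
Duty = $69,147.36 × 30.5% = $21,089.94.
Line 2 (0743.83, Quenius, 1,928 units, $361,268.64):
Base rate for 0743.83 is 23.5%.
Origin Quenius qualifies under the Soloria–Quenius agreement and 0743.83 is covered: preferential rate Free applies instead.
The additional-duty order on 0743.83 targets Ilania, not Quenius; it does not apply.
Duty = $361,268.64 × 0% = $0.00.
Line 3 (8215.48, Ilania, 406 kg, $37,015.02):
Base rate for 8215.48 is 27%.
Duty = $37,015.02 × 27% = $9,994.06.
Total = $21,089.94 + $0.00 + $9,994.06 = $31,084.00.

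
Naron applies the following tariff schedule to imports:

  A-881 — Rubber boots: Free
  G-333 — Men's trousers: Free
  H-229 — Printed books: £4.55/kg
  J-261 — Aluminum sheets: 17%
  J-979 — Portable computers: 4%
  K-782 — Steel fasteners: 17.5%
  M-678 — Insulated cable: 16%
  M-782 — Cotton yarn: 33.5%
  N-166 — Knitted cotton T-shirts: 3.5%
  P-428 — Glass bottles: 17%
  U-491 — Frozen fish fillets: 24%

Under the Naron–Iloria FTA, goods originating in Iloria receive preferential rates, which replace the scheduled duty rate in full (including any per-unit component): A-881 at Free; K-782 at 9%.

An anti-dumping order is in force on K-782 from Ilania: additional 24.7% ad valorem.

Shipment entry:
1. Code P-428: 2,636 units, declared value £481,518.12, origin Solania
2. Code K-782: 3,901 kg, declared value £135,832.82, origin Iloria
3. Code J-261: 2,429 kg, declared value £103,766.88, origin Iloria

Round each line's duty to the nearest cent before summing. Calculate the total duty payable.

£111,723.40

Line 1 (P-428, Solania, 2,636 units, £481,518.12):
Base rate for P-428 is 17%.
Duty = £481,518.12 × 17% = £81,858.08.
Line 2 (K-782, Iloria, 3,901 kg, £135,832.82):
Base rate for K-782 is 17.5%.
Origin Iloria qualifies under the Naron–Iloria agreement and K-782 is covered: preferential rate 9% applies instead.
The additional-duty order on K-782 targets Ilania, not Iloria; it does not apply.
Duty = £135,832.82 × 9% = £12,224.95.
Line 3 (J-261, Iloria, 2,429 kg, £103,766.88):
Base rate for J-261 is 17%.
Origin Iloria is the FTA partner but J-261 is not on the preference list; base rate stands.
Duty = £103,766.88 × 17% = £17,640.37.
Total = £81,858.08 + £12,224.95 + £17,640.37 = £111,723.40.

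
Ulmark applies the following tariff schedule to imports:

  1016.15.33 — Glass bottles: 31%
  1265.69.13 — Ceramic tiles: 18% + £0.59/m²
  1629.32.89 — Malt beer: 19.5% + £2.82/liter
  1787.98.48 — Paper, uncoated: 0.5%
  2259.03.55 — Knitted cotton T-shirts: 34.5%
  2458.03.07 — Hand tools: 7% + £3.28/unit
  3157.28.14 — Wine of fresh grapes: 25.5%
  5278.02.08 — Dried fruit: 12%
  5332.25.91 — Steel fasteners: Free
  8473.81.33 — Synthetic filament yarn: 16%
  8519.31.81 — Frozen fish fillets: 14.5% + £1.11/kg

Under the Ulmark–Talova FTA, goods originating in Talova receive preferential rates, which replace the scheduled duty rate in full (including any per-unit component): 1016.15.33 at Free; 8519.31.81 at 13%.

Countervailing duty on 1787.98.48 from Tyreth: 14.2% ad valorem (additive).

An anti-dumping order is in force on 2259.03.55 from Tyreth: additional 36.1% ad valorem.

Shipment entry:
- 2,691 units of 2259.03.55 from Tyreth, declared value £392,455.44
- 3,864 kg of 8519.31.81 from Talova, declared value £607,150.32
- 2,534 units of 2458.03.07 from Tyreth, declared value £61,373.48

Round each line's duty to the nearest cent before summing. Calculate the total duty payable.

£368,610.74

Line 1 (2259.03.55, Tyreth, 2,691 units, £392,455.44):
Base rate for 2259.03.55 is 34.5%.
Additional duty on 2259.03.55 from Tyreth: +36.1%. Applied ad valorem rate: 34.5% + 36.1% = 70.6%.
Duty = £392,455.44 × 70.6% = £277,073.54.
Line 2 (8519.31.81, Talova, 3,864 kg, £607,150.32):
Base rate for 8519.31.81 is 14.5% + £1.11/kg.
Origin Talova qualifies under the Ulmark–Talova agreement and 8519.31.81 is covered: preferential rate 13% applies instead.
Duty = £607,150.32 × 13% = £78,929.54.
Line 3 (2458.03.07, Tyreth, 2,534 units, £61,373.48):
Base rate for 2458.03.07 is 7% + £3.28/unit.
Duty = £61,373.48 × 7% + 2,534 × £3.28 = £12,607.66.
Total = £277,073.54 + £78,929.54 + £12,607.66 = £368,610.74.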